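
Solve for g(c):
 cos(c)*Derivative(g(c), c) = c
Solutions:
 g(c) = C1 + Integral(c/cos(c), c)


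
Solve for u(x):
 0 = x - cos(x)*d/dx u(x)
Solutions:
 u(x) = C1 + Integral(x/cos(x), x)


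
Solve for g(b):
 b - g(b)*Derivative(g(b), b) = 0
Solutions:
 g(b) = -sqrt(C1 + b^2)
 g(b) = sqrt(C1 + b^2)


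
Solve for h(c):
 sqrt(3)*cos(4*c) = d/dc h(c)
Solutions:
 h(c) = C1 + sqrt(3)*sin(4*c)/4


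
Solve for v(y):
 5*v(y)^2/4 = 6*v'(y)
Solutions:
 v(y) = -24/(C1 + 5*y)


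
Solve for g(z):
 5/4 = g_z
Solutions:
 g(z) = C1 + 5*z/4


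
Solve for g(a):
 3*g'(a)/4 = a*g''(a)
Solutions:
 g(a) = C1 + C2*a^(7/4)


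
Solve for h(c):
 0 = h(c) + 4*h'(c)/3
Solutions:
 h(c) = C1*exp(-3*c/4)


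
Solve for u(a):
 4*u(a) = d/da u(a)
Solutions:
 u(a) = C1*exp(4*a)


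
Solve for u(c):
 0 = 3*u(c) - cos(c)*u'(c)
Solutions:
 u(c) = C1*(sin(c) + 1)^(3/2)/(sin(c) - 1)^(3/2)


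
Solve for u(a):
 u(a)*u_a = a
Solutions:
 u(a) = -sqrt(C1 + a^2)
 u(a) = sqrt(C1 + a^2)


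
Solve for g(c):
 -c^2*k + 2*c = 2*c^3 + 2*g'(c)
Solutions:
 g(c) = C1 - c^4/4 - c^3*k/6 + c^2/2


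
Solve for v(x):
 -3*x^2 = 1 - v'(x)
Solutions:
 v(x) = C1 + x^3 + x


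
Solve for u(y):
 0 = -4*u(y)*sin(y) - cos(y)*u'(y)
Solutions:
 u(y) = C1*cos(y)^4


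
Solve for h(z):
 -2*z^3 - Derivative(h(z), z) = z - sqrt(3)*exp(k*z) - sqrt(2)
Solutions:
 h(z) = C1 - z^4/2 - z^2/2 + sqrt(2)*z + sqrt(3)*exp(k*z)/k


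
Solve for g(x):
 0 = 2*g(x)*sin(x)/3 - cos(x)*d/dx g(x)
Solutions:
 g(x) = C1/cos(x)^(2/3)


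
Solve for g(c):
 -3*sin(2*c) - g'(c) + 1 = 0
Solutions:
 g(c) = C1 + c + 3*cos(2*c)/2


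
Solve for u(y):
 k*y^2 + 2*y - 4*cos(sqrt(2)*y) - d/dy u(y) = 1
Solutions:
 u(y) = C1 + k*y^3/3 + y^2 - y - 2*sqrt(2)*sin(sqrt(2)*y)


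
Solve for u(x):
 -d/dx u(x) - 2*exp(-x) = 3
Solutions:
 u(x) = C1 - 3*x + 2*exp(-x)


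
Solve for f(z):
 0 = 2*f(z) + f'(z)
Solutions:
 f(z) = C1*exp(-2*z)


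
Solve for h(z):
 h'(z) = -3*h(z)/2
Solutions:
 h(z) = C1*exp(-3*z/2)


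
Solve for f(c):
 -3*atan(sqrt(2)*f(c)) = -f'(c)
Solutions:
 Integral(1/atan(sqrt(2)*_y), (_y, f(c))) = C1 + 3*c


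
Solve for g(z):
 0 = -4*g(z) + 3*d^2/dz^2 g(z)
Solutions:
 g(z) = C1*exp(-2*sqrt(3)*z/3) + C2*exp(2*sqrt(3)*z/3)


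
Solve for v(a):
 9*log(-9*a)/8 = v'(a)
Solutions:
 v(a) = C1 + 9*a*log(-a)/8 + 9*a*(-1 + 2*log(3))/8


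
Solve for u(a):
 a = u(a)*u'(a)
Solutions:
 u(a) = -sqrt(C1 + a^2)
 u(a) = sqrt(C1 + a^2)


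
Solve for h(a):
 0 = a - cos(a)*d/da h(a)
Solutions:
 h(a) = C1 + Integral(a/cos(a), a)


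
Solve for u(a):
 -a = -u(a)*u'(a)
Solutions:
 u(a) = -sqrt(C1 + a^2)
 u(a) = sqrt(C1 + a^2)


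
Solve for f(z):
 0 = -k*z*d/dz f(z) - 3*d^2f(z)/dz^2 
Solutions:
 f(z) = Piecewise((-sqrt(6)*sqrt(pi)*C1*erf(sqrt(6)*sqrt(k)*z/6)/(2*sqrt(k)) - C2, (k > 0) | (k < 0)), (-C1*z - C2, True))


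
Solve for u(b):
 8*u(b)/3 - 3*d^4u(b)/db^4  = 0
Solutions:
 u(b) = C1*exp(-2^(3/4)*sqrt(3)*b/3) + C2*exp(2^(3/4)*sqrt(3)*b/3) + C3*sin(2^(3/4)*sqrt(3)*b/3) + C4*cos(2^(3/4)*sqrt(3)*b/3)


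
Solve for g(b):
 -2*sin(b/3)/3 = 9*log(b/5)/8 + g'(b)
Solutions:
 g(b) = C1 - 9*b*log(b)/8 + 9*b/8 + 9*b*log(5)/8 + 2*cos(b/3)


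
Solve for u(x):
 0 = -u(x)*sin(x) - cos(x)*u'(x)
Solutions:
 u(x) = C1*cos(x)


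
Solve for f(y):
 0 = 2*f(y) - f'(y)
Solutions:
 f(y) = C1*exp(2*y)


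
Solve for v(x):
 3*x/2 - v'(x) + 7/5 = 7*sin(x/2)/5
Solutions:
 v(x) = C1 + 3*x^2/4 + 7*x/5 + 14*cos(x/2)/5


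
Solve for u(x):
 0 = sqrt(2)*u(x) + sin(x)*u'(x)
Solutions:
 u(x) = C1*(cos(x) + 1)^(sqrt(2)/2)/(cos(x) - 1)^(sqrt(2)/2)


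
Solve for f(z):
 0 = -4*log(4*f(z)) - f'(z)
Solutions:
 Integral(1/(log(_y) + 2*log(2)), (_y, f(z)))/4 = C1 - z


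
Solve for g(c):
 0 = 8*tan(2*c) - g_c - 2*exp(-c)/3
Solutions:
 g(c) = C1 + 2*log(tan(2*c)^2 + 1) + 2*exp(-c)/3


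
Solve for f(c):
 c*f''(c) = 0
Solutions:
 f(c) = C1 + C2*c


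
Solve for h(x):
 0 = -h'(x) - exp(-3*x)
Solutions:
 h(x) = C1 + exp(-3*x)/3


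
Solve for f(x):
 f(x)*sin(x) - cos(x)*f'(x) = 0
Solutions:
 f(x) = C1/cos(x)


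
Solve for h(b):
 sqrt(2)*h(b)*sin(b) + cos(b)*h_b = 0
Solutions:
 h(b) = C1*cos(b)^(sqrt(2))


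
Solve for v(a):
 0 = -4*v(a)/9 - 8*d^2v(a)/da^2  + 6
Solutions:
 v(a) = C1*sin(sqrt(2)*a/6) + C2*cos(sqrt(2)*a/6) + 27/2


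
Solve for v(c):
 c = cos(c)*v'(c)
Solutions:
 v(c) = C1 + Integral(c/cos(c), c)


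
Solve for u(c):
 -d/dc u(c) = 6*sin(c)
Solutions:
 u(c) = C1 + 6*cos(c)


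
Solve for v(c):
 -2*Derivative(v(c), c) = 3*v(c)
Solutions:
 v(c) = C1*exp(-3*c/2)


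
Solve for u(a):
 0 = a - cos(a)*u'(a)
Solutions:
 u(a) = C1 + Integral(a/cos(a), a)


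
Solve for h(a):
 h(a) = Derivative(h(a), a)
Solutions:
 h(a) = C1*exp(a)


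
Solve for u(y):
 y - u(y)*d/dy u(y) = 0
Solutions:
 u(y) = -sqrt(C1 + y^2)
 u(y) = sqrt(C1 + y^2)


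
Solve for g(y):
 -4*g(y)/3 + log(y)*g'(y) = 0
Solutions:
 g(y) = C1*exp(4*li(y)/3)


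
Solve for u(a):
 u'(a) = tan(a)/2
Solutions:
 u(a) = C1 - log(cos(a))/2


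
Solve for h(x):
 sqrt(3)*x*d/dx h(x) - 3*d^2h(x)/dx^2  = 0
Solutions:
 h(x) = C1 + C2*erfi(sqrt(2)*3^(3/4)*x/6)


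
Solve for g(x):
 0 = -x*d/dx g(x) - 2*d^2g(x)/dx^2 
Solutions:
 g(x) = C1 + C2*erf(x/2)


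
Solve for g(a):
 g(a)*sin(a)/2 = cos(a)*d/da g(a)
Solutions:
 g(a) = C1/sqrt(cos(a))


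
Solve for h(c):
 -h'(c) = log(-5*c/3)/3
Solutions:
 h(c) = C1 - c*log(-c)/3 + c*(-log(5) + 1 + log(3))/3


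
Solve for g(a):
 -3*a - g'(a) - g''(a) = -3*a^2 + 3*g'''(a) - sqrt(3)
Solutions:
 g(a) = C1 + a^3 - 9*a^2/2 - 9*a + sqrt(3)*a + (C2*sin(sqrt(11)*a/6) + C3*cos(sqrt(11)*a/6))*exp(-a/6)


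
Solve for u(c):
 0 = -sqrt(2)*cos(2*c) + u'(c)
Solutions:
 u(c) = C1 + sqrt(2)*sin(2*c)/2


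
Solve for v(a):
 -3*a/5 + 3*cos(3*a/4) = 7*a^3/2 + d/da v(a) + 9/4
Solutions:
 v(a) = C1 - 7*a^4/8 - 3*a^2/10 - 9*a/4 + 4*sin(3*a/4)


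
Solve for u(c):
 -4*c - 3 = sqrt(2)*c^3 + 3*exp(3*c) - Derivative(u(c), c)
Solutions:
 u(c) = C1 + sqrt(2)*c^4/4 + 2*c^2 + 3*c + exp(3*c)


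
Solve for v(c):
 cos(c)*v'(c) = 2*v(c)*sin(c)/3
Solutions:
 v(c) = C1/cos(c)^(2/3)


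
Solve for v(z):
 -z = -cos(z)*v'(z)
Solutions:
 v(z) = C1 + Integral(z/cos(z), z)


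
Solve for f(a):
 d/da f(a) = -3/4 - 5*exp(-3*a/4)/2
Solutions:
 f(a) = C1 - 3*a/4 + 10*exp(-3*a/4)/3


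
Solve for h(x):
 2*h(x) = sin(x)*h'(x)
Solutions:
 h(x) = C1*(cos(x) - 1)/(cos(x) + 1)


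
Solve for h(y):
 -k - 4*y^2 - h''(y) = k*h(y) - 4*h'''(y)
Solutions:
 h(y) = C1*exp(y*(-(-216*k + sqrt((216*k + 1)^2 - 1) - 1)^(1/3) + 1 - 1/(-216*k + sqrt((216*k + 1)^2 - 1) - 1)^(1/3))/12) + C2*exp(y*((-216*k + sqrt((216*k + 1)^2 - 1) - 1)^(1/3) - sqrt(3)*I*(-216*k + sqrt((216*k + 1)^2 - 1) - 1)^(1/3) + 2 - 4/((-1 + sqrt(3)*I)*(-216*k + sqrt((216*k + 1)^2 - 1) - 1)^(1/3)))/24) + C3*exp(y*((-216*k + sqrt((216*k + 1)^2 - 1) - 1)^(1/3) + sqrt(3)*I*(-216*k + sqrt((216*k + 1)^2 - 1) - 1)^(1/3) + 2 + 4/((1 + sqrt(3)*I)*(-216*k + sqrt((216*k + 1)^2 - 1) - 1)^(1/3)))/24) - 1 - 4*y^2/k + 8/k^2


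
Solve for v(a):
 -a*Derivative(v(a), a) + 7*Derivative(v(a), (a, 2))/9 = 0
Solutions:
 v(a) = C1 + C2*erfi(3*sqrt(14)*a/14)


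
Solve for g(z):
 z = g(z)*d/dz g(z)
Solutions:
 g(z) = -sqrt(C1 + z^2)
 g(z) = sqrt(C1 + z^2)


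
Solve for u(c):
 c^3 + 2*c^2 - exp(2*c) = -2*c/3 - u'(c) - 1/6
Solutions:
 u(c) = C1 - c^4/4 - 2*c^3/3 - c^2/3 - c/6 + exp(2*c)/2


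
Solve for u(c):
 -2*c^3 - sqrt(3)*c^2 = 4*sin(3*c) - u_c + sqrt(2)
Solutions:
 u(c) = C1 + c^4/2 + sqrt(3)*c^3/3 + sqrt(2)*c - 4*cos(3*c)/3


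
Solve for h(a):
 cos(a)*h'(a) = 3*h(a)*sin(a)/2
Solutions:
 h(a) = C1/cos(a)^(3/2)


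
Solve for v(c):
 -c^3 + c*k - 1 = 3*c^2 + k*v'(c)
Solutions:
 v(c) = C1 - c^4/(4*k) - c^3/k + c^2/2 - c/k


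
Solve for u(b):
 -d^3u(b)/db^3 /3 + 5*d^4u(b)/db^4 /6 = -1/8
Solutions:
 u(b) = C1 + C2*b + C3*b^2 + C4*exp(2*b/5) + b^3/16


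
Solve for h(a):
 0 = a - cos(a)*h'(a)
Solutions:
 h(a) = C1 + Integral(a/cos(a), a)


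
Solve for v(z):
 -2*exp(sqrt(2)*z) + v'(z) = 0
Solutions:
 v(z) = C1 + sqrt(2)*exp(sqrt(2)*z)


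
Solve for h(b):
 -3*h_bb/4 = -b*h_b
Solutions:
 h(b) = C1 + C2*erfi(sqrt(6)*b/3)


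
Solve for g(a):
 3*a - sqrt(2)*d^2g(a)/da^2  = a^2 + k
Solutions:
 g(a) = C1 + C2*a - sqrt(2)*a^4/24 + sqrt(2)*a^3/4 - sqrt(2)*a^2*k/4


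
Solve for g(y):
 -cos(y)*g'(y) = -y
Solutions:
 g(y) = C1 + Integral(y/cos(y), y)


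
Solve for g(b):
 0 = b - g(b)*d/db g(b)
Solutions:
 g(b) = -sqrt(C1 + b^2)
 g(b) = sqrt(C1 + b^2)


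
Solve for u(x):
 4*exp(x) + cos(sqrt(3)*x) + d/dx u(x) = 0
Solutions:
 u(x) = C1 - 4*exp(x) - sqrt(3)*sin(sqrt(3)*x)/3


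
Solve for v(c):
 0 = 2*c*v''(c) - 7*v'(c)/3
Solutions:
 v(c) = C1 + C2*c^(13/6)


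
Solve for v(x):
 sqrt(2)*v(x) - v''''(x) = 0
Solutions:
 v(x) = C1*exp(-2^(1/8)*x) + C2*exp(2^(1/8)*x) + C3*sin(2^(1/8)*x) + C4*cos(2^(1/8)*x)


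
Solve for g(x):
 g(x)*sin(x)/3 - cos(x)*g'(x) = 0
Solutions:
 g(x) = C1/cos(x)^(1/3)


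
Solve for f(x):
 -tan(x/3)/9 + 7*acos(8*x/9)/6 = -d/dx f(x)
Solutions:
 f(x) = C1 - 7*x*acos(8*x/9)/6 + 7*sqrt(81 - 64*x^2)/48 - log(cos(x/3))/3


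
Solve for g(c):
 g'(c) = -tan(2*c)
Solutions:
 g(c) = C1 + log(cos(2*c))/2


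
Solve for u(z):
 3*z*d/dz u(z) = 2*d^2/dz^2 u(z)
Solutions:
 u(z) = C1 + C2*erfi(sqrt(3)*z/2)


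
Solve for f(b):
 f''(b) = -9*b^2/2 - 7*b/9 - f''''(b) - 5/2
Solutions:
 f(b) = C1 + C2*b + C3*sin(b) + C4*cos(b) - 3*b^4/8 - 7*b^3/54 + 13*b^2/4


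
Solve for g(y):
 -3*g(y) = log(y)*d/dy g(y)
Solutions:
 g(y) = C1*exp(-3*li(y))


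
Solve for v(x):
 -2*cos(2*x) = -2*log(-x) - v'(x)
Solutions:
 v(x) = C1 - 2*x*log(-x) + 2*x + sin(2*x)


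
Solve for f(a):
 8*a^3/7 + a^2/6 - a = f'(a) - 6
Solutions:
 f(a) = C1 + 2*a^4/7 + a^3/18 - a^2/2 + 6*a


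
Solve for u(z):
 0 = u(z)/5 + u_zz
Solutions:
 u(z) = C1*sin(sqrt(5)*z/5) + C2*cos(sqrt(5)*z/5)


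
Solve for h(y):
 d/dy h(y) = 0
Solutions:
 h(y) = C1


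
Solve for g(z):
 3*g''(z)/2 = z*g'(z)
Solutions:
 g(z) = C1 + C2*erfi(sqrt(3)*z/3)


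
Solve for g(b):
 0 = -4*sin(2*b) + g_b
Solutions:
 g(b) = C1 - 2*cos(2*b)


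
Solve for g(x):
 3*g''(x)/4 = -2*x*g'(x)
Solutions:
 g(x) = C1 + C2*erf(2*sqrt(3)*x/3)


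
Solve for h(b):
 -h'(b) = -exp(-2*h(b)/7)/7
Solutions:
 h(b) = 7*log(-sqrt(C1 + b)) - 7*log(7) + 7*log(2)/2
 h(b) = 7*log(C1 + b)/2 - 7*log(7) + 7*log(2)/2


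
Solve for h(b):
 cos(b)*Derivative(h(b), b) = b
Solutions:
 h(b) = C1 + Integral(b/cos(b), b)


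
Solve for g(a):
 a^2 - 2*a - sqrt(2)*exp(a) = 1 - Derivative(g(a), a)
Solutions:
 g(a) = C1 - a^3/3 + a^2 + a + sqrt(2)*exp(a)


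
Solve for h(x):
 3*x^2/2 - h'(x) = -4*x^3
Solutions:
 h(x) = C1 + x^4 + x^3/2


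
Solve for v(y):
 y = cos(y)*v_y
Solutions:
 v(y) = C1 + Integral(y/cos(y), y)


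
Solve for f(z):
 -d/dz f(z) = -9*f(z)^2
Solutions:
 f(z) = -1/(C1 + 9*z)


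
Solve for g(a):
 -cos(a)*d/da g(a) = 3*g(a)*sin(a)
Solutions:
 g(a) = C1*cos(a)^3


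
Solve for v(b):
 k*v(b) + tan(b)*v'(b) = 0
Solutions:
 v(b) = C1*exp(-k*log(sin(b)))


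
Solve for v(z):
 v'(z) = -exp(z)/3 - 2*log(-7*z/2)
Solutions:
 v(z) = C1 - 2*z*log(-z) + 2*z*(-log(7) + log(2) + 1) - exp(z)/3


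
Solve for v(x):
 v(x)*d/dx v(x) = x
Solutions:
 v(x) = -sqrt(C1 + x^2)
 v(x) = sqrt(C1 + x^2)


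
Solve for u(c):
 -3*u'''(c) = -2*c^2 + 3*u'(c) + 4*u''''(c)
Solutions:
 u(c) = C1 + C2*exp(c*(-2 + (4*sqrt(39) + 25)^(-1/3) + (4*sqrt(39) + 25)^(1/3))/8)*sin(sqrt(3)*c*(-(4*sqrt(39) + 25)^(1/3) + (4*sqrt(39) + 25)^(-1/3))/8) + C3*exp(c*(-2 + (4*sqrt(39) + 25)^(-1/3) + (4*sqrt(39) + 25)^(1/3))/8)*cos(sqrt(3)*c*(-(4*sqrt(39) + 25)^(1/3) + (4*sqrt(39) + 25)^(-1/3))/8) + C4*exp(-c*((4*sqrt(39) + 25)^(-1/3) + 1 + (4*sqrt(39) + 25)^(1/3))/4) + 2*c^3/9 - 4*c/3


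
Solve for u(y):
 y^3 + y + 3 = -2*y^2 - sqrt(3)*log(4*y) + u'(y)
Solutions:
 u(y) = C1 + y^4/4 + 2*y^3/3 + y^2/2 + sqrt(3)*y*log(y) - sqrt(3)*y + 2*sqrt(3)*y*log(2) + 3*y


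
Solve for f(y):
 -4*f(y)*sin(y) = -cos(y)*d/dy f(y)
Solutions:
 f(y) = C1/cos(y)^4


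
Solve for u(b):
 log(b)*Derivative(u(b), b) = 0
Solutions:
 u(b) = C1


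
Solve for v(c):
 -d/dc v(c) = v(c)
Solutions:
 v(c) = C1*exp(-c)


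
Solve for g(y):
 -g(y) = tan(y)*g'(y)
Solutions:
 g(y) = C1/sin(y)


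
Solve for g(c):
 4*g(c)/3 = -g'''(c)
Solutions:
 g(c) = C3*exp(-6^(2/3)*c/3) + (C1*sin(2^(2/3)*3^(1/6)*c/2) + C2*cos(2^(2/3)*3^(1/6)*c/2))*exp(6^(2/3)*c/6)


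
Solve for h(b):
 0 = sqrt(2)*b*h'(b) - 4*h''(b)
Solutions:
 h(b) = C1 + C2*erfi(2^(3/4)*b/4)


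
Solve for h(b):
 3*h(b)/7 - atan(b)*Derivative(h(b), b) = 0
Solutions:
 h(b) = C1*exp(3*Integral(1/atan(b), b)/7)


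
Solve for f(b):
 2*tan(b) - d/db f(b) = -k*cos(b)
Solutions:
 f(b) = C1 + k*sin(b) - 2*log(cos(b))


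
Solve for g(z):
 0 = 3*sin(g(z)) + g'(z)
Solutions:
 g(z) = -acos((-C1 - exp(6*z))/(C1 - exp(6*z))) + 2*pi
 g(z) = acos((-C1 - exp(6*z))/(C1 - exp(6*z)))


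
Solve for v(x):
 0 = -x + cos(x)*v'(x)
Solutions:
 v(x) = C1 + Integral(x/cos(x), x)


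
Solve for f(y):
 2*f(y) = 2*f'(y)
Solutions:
 f(y) = C1*exp(y)


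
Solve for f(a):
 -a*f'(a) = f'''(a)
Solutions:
 f(a) = C1 + Integral(C2*airyai(-a) + C3*airybi(-a), a)


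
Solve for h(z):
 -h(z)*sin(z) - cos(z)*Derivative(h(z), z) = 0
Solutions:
 h(z) = C1*cos(z)


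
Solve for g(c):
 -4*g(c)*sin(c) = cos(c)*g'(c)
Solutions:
 g(c) = C1*cos(c)^4


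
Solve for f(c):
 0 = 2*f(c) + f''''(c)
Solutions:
 f(c) = (C1*sin(2^(3/4)*c/2) + C2*cos(2^(3/4)*c/2))*exp(-2^(3/4)*c/2) + (C3*sin(2^(3/4)*c/2) + C4*cos(2^(3/4)*c/2))*exp(2^(3/4)*c/2)


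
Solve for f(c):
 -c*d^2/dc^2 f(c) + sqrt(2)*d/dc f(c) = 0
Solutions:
 f(c) = C1 + C2*c^(1 + sqrt(2))


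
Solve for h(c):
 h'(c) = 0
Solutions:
 h(c) = C1


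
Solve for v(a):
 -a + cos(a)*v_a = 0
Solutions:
 v(a) = C1 + Integral(a/cos(a), a)


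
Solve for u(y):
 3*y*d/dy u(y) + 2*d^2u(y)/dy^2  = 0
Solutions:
 u(y) = C1 + C2*erf(sqrt(3)*y/2)


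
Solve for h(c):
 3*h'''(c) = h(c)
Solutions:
 h(c) = C3*exp(3^(2/3)*c/3) + (C1*sin(3^(1/6)*c/2) + C2*cos(3^(1/6)*c/2))*exp(-3^(2/3)*c/6)


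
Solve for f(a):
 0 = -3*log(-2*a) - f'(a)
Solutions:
 f(a) = C1 - 3*a*log(-a) + 3*a*(1 - log(2))


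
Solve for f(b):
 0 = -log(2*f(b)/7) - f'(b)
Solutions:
 Integral(1/(log(_y) - log(7) + log(2)), (_y, f(b))) = C1 - b


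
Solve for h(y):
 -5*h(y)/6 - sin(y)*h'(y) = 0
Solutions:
 h(y) = C1*(cos(y) + 1)^(5/12)/(cos(y) - 1)^(5/12)


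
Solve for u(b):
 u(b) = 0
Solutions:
 u(b) = 0


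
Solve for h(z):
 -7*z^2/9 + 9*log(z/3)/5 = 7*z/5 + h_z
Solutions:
 h(z) = C1 - 7*z^3/27 - 7*z^2/10 + 9*z*log(z)/5 - 9*z*log(3)/5 - 9*z/5


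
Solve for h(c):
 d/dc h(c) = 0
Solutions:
 h(c) = C1


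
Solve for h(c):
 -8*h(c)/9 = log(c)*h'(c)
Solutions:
 h(c) = C1*exp(-8*li(c)/9)


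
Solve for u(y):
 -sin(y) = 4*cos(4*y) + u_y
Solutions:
 u(y) = C1 - sin(4*y) + cos(y)


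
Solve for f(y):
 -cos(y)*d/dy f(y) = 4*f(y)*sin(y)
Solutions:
 f(y) = C1*cos(y)^4


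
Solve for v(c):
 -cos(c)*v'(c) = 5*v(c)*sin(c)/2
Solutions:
 v(c) = C1*cos(c)^(5/2)


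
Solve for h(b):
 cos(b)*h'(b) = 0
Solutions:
 h(b) = C1


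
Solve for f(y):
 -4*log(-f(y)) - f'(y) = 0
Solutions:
 -li(-f(y)) = C1 - 4*y


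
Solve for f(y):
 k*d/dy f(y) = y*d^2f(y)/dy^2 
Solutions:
 f(y) = C1 + y^(re(k) + 1)*(C2*sin(log(y)*Abs(im(k))) + C3*cos(log(y)*im(k)))


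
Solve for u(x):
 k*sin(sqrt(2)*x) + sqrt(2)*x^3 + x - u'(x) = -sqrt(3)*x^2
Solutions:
 u(x) = C1 - sqrt(2)*k*cos(sqrt(2)*x)/2 + sqrt(2)*x^4/4 + sqrt(3)*x^3/3 + x^2/2


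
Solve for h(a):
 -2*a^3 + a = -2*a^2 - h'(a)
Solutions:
 h(a) = C1 + a^4/2 - 2*a^3/3 - a^2/2


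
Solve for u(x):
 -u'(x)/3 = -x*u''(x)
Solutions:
 u(x) = C1 + C2*x^(4/3)


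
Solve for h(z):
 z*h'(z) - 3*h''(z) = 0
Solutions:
 h(z) = C1 + C2*erfi(sqrt(6)*z/6)


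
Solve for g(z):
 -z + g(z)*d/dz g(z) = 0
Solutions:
 g(z) = -sqrt(C1 + z^2)
 g(z) = sqrt(C1 + z^2)


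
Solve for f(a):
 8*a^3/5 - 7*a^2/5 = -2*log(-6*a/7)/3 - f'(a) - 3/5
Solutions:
 f(a) = C1 - 2*a^4/5 + 7*a^3/15 - 2*a*log(-a)/3 + a*(-10*log(6) + 1 + 10*log(7))/15


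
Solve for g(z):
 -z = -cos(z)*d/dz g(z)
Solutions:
 g(z) = C1 + Integral(z/cos(z), z)


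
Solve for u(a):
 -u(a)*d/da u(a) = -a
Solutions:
 u(a) = -sqrt(C1 + a^2)
 u(a) = sqrt(C1 + a^2)


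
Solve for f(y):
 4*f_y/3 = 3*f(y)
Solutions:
 f(y) = C1*exp(9*y/4)


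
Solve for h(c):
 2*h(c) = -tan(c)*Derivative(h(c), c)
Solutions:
 h(c) = C1/sin(c)^2


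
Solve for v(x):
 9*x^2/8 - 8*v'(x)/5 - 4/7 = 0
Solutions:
 v(x) = C1 + 15*x^3/64 - 5*x/14


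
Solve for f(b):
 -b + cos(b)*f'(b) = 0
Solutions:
 f(b) = C1 + Integral(b/cos(b), b)


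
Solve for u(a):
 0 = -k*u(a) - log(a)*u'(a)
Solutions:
 u(a) = C1*exp(-k*li(a))


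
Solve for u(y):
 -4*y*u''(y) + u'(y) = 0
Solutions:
 u(y) = C1 + C2*y^(5/4)


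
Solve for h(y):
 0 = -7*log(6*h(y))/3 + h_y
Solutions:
 -3*Integral(1/(log(_y) + log(6)), (_y, h(y)))/7 = C1 - y


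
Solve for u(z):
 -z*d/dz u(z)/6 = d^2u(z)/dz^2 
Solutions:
 u(z) = C1 + C2*erf(sqrt(3)*z/6)


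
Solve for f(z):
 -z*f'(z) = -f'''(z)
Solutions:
 f(z) = C1 + Integral(C2*airyai(z) + C3*airybi(z), z)


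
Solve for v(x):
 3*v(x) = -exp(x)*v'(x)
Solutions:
 v(x) = C1*exp(3*exp(-x))


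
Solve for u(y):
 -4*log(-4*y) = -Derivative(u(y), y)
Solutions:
 u(y) = C1 + 4*y*log(-y) + 4*y*(-1 + 2*log(2))


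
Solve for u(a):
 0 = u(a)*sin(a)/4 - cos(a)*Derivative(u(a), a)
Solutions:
 u(a) = C1/cos(a)^(1/4)


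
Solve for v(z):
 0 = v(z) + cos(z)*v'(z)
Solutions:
 v(z) = C1*sqrt(sin(z) - 1)/sqrt(sin(z) + 1)


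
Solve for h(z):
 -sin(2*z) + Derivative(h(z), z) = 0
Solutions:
 h(z) = C1 - cos(2*z)/2


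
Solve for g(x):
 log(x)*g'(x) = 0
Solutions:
 g(x) = C1


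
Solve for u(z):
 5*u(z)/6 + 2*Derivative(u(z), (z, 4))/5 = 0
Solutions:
 u(z) = (C1*sin(3^(3/4)*sqrt(5)*z/6) + C2*cos(3^(3/4)*sqrt(5)*z/6))*exp(-3^(3/4)*sqrt(5)*z/6) + (C3*sin(3^(3/4)*sqrt(5)*z/6) + C4*cos(3^(3/4)*sqrt(5)*z/6))*exp(3^(3/4)*sqrt(5)*z/6)


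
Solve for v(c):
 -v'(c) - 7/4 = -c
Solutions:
 v(c) = C1 + c^2/2 - 7*c/4


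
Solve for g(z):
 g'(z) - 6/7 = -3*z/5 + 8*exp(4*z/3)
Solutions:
 g(z) = C1 - 3*z^2/10 + 6*z/7 + 6*exp(4*z/3)


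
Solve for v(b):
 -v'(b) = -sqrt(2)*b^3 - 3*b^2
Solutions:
 v(b) = C1 + sqrt(2)*b^4/4 + b^3


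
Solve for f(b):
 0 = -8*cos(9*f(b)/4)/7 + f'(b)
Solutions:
 -8*b/7 - 2*log(sin(9*f(b)/4) - 1)/9 + 2*log(sin(9*f(b)/4) + 1)/9 = C1


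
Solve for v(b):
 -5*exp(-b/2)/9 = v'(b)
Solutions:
 v(b) = C1 + 10*exp(-b/2)/9


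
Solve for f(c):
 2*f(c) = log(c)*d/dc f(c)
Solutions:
 f(c) = C1*exp(2*li(c))


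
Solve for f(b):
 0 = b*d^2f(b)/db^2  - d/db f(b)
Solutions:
 f(b) = C1 + C2*b^2


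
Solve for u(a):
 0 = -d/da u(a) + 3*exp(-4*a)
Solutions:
 u(a) = C1 - 3*exp(-4*a)/4


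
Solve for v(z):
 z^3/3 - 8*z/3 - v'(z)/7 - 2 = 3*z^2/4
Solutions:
 v(z) = C1 + 7*z^4/12 - 7*z^3/4 - 28*z^2/3 - 14*z


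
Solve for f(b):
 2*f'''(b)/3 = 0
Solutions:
 f(b) = C1 + C2*b + C3*b^2


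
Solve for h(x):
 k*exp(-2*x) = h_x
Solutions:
 h(x) = C1 - k*exp(-2*x)/2


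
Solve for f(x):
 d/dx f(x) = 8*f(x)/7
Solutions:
 f(x) = C1*exp(8*x/7)


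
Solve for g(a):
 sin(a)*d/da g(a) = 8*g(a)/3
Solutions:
 g(a) = C1*(cos(a) - 1)^(4/3)/(cos(a) + 1)^(4/3)


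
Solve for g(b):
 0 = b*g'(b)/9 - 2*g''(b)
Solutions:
 g(b) = C1 + C2*erfi(b/6)


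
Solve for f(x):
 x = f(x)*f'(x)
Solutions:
 f(x) = -sqrt(C1 + x^2)
 f(x) = sqrt(C1 + x^2)


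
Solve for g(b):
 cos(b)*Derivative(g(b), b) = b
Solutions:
 g(b) = C1 + Integral(b/cos(b), b)


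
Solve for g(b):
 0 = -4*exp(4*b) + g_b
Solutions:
 g(b) = C1 + exp(4*b)


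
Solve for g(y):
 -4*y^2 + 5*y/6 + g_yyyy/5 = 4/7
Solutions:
 g(y) = C1 + C2*y + C3*y^2 + C4*y^3 + y^6/18 - 5*y^5/144 + 5*y^4/42


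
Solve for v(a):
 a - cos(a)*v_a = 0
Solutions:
 v(a) = C1 + Integral(a/cos(a), a)


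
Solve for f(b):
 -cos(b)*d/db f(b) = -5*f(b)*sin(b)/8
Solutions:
 f(b) = C1/cos(b)^(5/8)


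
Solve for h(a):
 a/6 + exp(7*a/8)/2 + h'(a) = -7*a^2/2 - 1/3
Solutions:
 h(a) = C1 - 7*a^3/6 - a^2/12 - a/3 - 4*exp(7*a/8)/7


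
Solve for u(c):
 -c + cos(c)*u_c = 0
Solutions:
 u(c) = C1 + Integral(c/cos(c), c)


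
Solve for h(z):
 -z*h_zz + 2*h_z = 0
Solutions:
 h(z) = C1 + C2*z^3


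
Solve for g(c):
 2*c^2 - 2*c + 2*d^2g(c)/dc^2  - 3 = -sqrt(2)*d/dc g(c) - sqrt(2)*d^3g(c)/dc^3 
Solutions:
 g(c) = C1 - sqrt(2)*c^3/3 + sqrt(2)*c^2/2 + 2*c^2 - 2*c - sqrt(2)*c/2 + (C2*sin(sqrt(2)*c/2) + C3*cos(sqrt(2)*c/2))*exp(-sqrt(2)*c/2)


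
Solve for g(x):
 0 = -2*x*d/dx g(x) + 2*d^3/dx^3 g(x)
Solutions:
 g(x) = C1 + Integral(C2*airyai(x) + C3*airybi(x), x)


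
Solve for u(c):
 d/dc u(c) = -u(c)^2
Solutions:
 u(c) = 1/(C1 + c)


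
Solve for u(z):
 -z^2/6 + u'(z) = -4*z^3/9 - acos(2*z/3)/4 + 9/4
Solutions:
 u(z) = C1 - z^4/9 + z^3/18 - z*acos(2*z/3)/4 + 9*z/4 + sqrt(9 - 4*z^2)/8


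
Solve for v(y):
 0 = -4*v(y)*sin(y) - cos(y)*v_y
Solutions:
 v(y) = C1*cos(y)^4


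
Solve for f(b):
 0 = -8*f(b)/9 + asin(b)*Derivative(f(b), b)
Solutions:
 f(b) = C1*exp(8*Integral(1/asin(b), b)/9)


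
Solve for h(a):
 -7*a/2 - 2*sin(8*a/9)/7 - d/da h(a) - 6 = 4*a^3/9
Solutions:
 h(a) = C1 - a^4/9 - 7*a^2/4 - 6*a + 9*cos(8*a/9)/28


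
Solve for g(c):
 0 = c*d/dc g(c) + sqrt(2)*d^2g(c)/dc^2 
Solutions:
 g(c) = C1 + C2*erf(2^(1/4)*c/2)


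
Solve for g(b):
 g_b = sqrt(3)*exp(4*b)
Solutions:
 g(b) = C1 + sqrt(3)*exp(4*b)/4


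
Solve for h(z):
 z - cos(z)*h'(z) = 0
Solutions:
 h(z) = C1 + Integral(z/cos(z), z)


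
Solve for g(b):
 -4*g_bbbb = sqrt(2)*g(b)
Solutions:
 g(b) = (C1*sin(2^(1/8)*b/2) + C2*cos(2^(1/8)*b/2))*exp(-2^(1/8)*b/2) + (C3*sin(2^(1/8)*b/2) + C4*cos(2^(1/8)*b/2))*exp(2^(1/8)*b/2)


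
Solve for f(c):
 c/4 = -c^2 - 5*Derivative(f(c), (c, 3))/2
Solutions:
 f(c) = C1 + C2*c + C3*c^2 - c^5/150 - c^4/240


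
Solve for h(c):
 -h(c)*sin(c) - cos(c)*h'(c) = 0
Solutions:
 h(c) = C1*cos(c)


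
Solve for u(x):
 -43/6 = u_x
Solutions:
 u(x) = C1 - 43*x/6


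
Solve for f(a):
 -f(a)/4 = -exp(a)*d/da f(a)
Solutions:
 f(a) = C1*exp(-exp(-a)/4)


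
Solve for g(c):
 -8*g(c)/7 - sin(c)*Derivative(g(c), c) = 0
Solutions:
 g(c) = C1*(cos(c) + 1)^(4/7)/(cos(c) - 1)^(4/7)


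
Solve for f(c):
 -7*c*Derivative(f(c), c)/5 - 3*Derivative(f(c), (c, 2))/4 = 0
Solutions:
 f(c) = C1 + C2*erf(sqrt(210)*c/15)


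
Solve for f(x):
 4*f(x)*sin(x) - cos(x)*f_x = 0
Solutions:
 f(x) = C1/cos(x)^4


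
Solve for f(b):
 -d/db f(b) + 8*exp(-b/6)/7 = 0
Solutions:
 f(b) = C1 - 48*exp(-b/6)/7


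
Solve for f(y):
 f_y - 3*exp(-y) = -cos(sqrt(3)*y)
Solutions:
 f(y) = C1 - sqrt(3)*sin(sqrt(3)*y)/3 - 3*exp(-y)


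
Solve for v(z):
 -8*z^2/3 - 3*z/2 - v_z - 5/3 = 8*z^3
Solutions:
 v(z) = C1 - 2*z^4 - 8*z^3/9 - 3*z^2/4 - 5*z/3


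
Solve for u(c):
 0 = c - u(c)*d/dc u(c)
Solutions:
 u(c) = -sqrt(C1 + c^2)
 u(c) = sqrt(C1 + c^2)


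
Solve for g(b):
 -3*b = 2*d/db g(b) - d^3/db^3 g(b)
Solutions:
 g(b) = C1 + C2*exp(-sqrt(2)*b) + C3*exp(sqrt(2)*b) - 3*b^2/4


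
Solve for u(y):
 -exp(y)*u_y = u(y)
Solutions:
 u(y) = C1*exp(exp(-y))


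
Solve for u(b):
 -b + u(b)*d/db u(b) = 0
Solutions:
 u(b) = -sqrt(C1 + b^2)
 u(b) = sqrt(C1 + b^2)


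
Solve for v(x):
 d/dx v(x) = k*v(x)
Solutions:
 v(x) = C1*exp(k*x)


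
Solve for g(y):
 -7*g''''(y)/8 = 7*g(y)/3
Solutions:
 g(y) = (C1*sin(2^(1/4)*3^(3/4)*y/3) + C2*cos(2^(1/4)*3^(3/4)*y/3))*exp(-2^(1/4)*3^(3/4)*y/3) + (C3*sin(2^(1/4)*3^(3/4)*y/3) + C4*cos(2^(1/4)*3^(3/4)*y/3))*exp(2^(1/4)*3^(3/4)*y/3)


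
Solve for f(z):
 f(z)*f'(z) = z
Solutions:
 f(z) = -sqrt(C1 + z^2)
 f(z) = sqrt(C1 + z^2)


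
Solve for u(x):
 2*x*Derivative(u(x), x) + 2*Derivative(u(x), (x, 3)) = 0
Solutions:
 u(x) = C1 + Integral(C2*airyai(-x) + C3*airybi(-x), x)


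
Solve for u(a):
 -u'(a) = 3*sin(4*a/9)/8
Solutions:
 u(a) = C1 + 27*cos(4*a/9)/32


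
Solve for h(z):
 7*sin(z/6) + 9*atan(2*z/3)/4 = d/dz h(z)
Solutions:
 h(z) = C1 + 9*z*atan(2*z/3)/4 - 27*log(4*z^2 + 9)/16 - 42*cos(z/6)


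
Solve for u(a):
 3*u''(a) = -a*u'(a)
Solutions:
 u(a) = C1 + C2*erf(sqrt(6)*a/6)


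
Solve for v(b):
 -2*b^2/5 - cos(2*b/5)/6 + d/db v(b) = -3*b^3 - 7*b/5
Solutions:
 v(b) = C1 - 3*b^4/4 + 2*b^3/15 - 7*b^2/10 + 5*sin(2*b/5)/12


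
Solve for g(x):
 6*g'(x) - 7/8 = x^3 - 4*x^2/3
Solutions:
 g(x) = C1 + x^4/24 - 2*x^3/27 + 7*x/48


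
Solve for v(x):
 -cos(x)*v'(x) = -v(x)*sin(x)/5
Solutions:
 v(x) = C1/cos(x)^(1/5)


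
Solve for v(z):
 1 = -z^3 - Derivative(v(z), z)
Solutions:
 v(z) = C1 - z^4/4 - z


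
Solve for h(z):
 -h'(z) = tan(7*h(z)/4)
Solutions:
 h(z) = -4*asin(C1*exp(-7*z/4))/7 + 4*pi/7
 h(z) = 4*asin(C1*exp(-7*z/4))/7


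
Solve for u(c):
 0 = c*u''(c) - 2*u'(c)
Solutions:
 u(c) = C1 + C2*c^3


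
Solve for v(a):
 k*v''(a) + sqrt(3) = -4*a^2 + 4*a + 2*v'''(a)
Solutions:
 v(a) = C1 + C2*a + C3*exp(a*k/2) - a^4/(3*k) + 2*a^3*(1 - 4/k)/(3*k) + a^2*(-sqrt(3)/2 + 4/k - 16/k^2)/k


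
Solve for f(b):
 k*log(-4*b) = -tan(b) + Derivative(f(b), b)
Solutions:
 f(b) = C1 + b*k*(log(-b) - 1) + 2*b*k*log(2) - log(cos(b))


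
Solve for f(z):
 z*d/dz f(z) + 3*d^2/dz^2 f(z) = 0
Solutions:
 f(z) = C1 + C2*erf(sqrt(6)*z/6)


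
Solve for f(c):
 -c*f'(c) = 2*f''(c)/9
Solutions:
 f(c) = C1 + C2*erf(3*c/2)


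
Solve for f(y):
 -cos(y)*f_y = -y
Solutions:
 f(y) = C1 + Integral(y/cos(y), y)


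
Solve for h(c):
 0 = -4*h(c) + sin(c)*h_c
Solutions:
 h(c) = C1*(cos(c)^2 - 2*cos(c) + 1)/(cos(c)^2 + 2*cos(c) + 1)


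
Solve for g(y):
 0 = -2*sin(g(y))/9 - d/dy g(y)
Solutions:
 2*y/9 + log(cos(g(y)) - 1)/2 - log(cos(g(y)) + 1)/2 = C1


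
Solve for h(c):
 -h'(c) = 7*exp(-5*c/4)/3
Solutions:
 h(c) = C1 + 28*exp(-5*c/4)/15


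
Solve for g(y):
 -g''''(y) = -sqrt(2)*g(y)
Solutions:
 g(y) = C1*exp(-2^(1/8)*y) + C2*exp(2^(1/8)*y) + C3*sin(2^(1/8)*y) + C4*cos(2^(1/8)*y)


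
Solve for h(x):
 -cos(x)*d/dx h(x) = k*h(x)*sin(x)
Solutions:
 h(x) = C1*exp(k*log(cos(x)))


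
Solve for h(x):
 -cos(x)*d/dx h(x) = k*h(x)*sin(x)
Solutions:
 h(x) = C1*exp(k*log(cos(x)))


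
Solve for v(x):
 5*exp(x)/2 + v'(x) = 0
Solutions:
 v(x) = C1 - 5*exp(x)/2


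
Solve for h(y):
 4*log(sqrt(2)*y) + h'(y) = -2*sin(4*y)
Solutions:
 h(y) = C1 - 4*y*log(y) - 2*y*log(2) + 4*y + cos(4*y)/2


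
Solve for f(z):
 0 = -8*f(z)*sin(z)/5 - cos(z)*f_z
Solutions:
 f(z) = C1*cos(z)^(8/5)


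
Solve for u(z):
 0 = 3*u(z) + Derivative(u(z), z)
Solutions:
 u(z) = C1*exp(-3*z)


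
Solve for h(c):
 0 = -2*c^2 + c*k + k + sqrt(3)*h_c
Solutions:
 h(c) = C1 + 2*sqrt(3)*c^3/9 - sqrt(3)*c^2*k/6 - sqrt(3)*c*k/3


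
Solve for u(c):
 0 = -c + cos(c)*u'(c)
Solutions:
 u(c) = C1 + Integral(c/cos(c), c)


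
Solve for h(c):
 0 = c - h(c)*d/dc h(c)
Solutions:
 h(c) = -sqrt(C1 + c^2)
 h(c) = sqrt(C1 + c^2)


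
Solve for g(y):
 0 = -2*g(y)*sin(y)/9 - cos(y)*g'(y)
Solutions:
 g(y) = C1*cos(y)^(2/9)


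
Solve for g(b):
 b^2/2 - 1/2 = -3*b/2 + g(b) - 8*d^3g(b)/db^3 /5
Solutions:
 g(b) = C3*exp(5^(1/3)*b/2) + b^2/2 + 3*b/2 + (C1*sin(sqrt(3)*5^(1/3)*b/4) + C2*cos(sqrt(3)*5^(1/3)*b/4))*exp(-5^(1/3)*b/4) - 1/2


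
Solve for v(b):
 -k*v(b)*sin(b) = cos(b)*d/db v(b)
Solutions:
 v(b) = C1*exp(k*log(cos(b)))


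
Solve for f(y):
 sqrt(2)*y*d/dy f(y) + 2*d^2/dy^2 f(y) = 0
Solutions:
 f(y) = C1 + C2*erf(2^(1/4)*y/2)


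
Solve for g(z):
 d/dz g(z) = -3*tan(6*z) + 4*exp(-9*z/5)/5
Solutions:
 g(z) = C1 - log(tan(6*z)^2 + 1)/4 - 4*exp(-9*z/5)/9


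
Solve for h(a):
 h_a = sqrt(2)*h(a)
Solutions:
 h(a) = C1*exp(sqrt(2)*a)


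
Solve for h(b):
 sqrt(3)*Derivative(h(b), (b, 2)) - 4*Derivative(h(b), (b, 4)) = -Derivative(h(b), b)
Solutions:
 h(b) = C1 + C2*exp(-b*(3^(5/6)/(sqrt(9 - sqrt(3)) + 3)^(1/3) + 3^(2/3)*(sqrt(9 - sqrt(3)) + 3)^(1/3))/12)*sin(b*(-3^(1/6)*(sqrt(9 - sqrt(3)) + 3)^(1/3) + 3^(1/3)/(sqrt(9 - sqrt(3)) + 3)^(1/3))/4) + C3*exp(-b*(3^(5/6)/(sqrt(9 - sqrt(3)) + 3)^(1/3) + 3^(2/3)*(sqrt(9 - sqrt(3)) + 3)^(1/3))/12)*cos(b*(-3^(1/6)*(sqrt(9 - sqrt(3)) + 3)^(1/3) + 3^(1/3)/(sqrt(9 - sqrt(3)) + 3)^(1/3))/4) + C4*exp(b*(3^(5/6)/(sqrt(9 - sqrt(3)) + 3)^(1/3) + 3^(2/3)*(sqrt(9 - sqrt(3)) + 3)^(1/3))/6)


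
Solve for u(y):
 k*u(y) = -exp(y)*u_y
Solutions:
 u(y) = C1*exp(k*exp(-y))


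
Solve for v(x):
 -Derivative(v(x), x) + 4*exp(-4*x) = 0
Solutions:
 v(x) = C1 - exp(-4*x)


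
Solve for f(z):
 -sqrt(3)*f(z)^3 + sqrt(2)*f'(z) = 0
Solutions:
 f(z) = -sqrt(-1/(C1 + sqrt(6)*z))
 f(z) = sqrt(-1/(C1 + sqrt(6)*z))


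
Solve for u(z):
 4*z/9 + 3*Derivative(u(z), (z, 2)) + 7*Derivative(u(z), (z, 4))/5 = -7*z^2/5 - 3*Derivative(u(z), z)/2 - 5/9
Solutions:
 u(z) = C1 + C2*exp(-70^(1/3)*z*(-(21 + sqrt(1001))^(1/3) + 2*70^(1/3)/(21 + sqrt(1001))^(1/3))/28)*sin(sqrt(3)*70^(1/3)*z*(2*70^(1/3)/(21 + sqrt(1001))^(1/3) + (21 + sqrt(1001))^(1/3))/28) + C3*exp(-70^(1/3)*z*(-(21 + sqrt(1001))^(1/3) + 2*70^(1/3)/(21 + sqrt(1001))^(1/3))/28)*cos(sqrt(3)*70^(1/3)*z*(2*70^(1/3)/(21 + sqrt(1001))^(1/3) + (21 + sqrt(1001))^(1/3))/28) + C4*exp(70^(1/3)*z*(-(21 + sqrt(1001))^(1/3) + 2*70^(1/3)/(21 + sqrt(1001))^(1/3))/14) - 14*z^3/45 + 232*z^2/135 - 326*z/45


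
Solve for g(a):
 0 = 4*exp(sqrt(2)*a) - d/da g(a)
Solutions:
 g(a) = C1 + 2*sqrt(2)*exp(sqrt(2)*a)


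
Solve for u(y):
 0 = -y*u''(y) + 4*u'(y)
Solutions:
 u(y) = C1 + C2*y^5


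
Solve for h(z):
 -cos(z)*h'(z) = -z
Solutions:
 h(z) = C1 + Integral(z/cos(z), z)


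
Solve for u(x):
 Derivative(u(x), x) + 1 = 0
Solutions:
 u(x) = C1 - x


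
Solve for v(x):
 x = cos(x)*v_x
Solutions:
 v(x) = C1 + Integral(x/cos(x), x)


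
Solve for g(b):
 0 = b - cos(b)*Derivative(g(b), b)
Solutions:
 g(b) = C1 + Integral(b/cos(b), b)


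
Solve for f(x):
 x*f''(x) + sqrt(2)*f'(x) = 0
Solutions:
 f(x) = C1 + C2*x^(1 - sqrt(2))


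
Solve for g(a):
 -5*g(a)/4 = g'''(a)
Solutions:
 g(a) = C3*exp(-10^(1/3)*a/2) + (C1*sin(10^(1/3)*sqrt(3)*a/4) + C2*cos(10^(1/3)*sqrt(3)*a/4))*exp(10^(1/3)*a/4)


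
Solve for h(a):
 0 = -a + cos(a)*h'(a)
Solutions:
 h(a) = C1 + Integral(a/cos(a), a)


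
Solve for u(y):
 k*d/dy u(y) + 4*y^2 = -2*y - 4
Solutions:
 u(y) = C1 - 4*y^3/(3*k) - y^2/k - 4*y/k


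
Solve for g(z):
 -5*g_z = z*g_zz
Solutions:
 g(z) = C1 + C2/z^4


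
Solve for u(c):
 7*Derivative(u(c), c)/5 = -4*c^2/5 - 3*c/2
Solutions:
 u(c) = C1 - 4*c^3/21 - 15*c^2/28


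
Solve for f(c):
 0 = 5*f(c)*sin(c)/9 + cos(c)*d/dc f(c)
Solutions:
 f(c) = C1*cos(c)^(5/9)


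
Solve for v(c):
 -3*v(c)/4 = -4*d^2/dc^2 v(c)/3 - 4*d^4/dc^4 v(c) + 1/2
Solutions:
 v(c) = C1*exp(-sqrt(3)*c*sqrt(-2 + sqrt(31))/6) + C2*exp(sqrt(3)*c*sqrt(-2 + sqrt(31))/6) + C3*sin(sqrt(3)*c*sqrt(2 + sqrt(31))/6) + C4*cos(sqrt(3)*c*sqrt(2 + sqrt(31))/6) - 2/3


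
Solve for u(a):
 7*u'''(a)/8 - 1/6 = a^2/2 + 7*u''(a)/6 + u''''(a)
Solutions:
 u(a) = C1 + C2*a - a^4/28 - 3*a^3/28 + 43*a^2/784 + (C3*sin(sqrt(2247)*a/48) + C4*cos(sqrt(2247)*a/48))*exp(7*a/16)


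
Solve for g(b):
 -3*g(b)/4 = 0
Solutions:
 g(b) = 0


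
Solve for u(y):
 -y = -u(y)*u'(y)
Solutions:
 u(y) = -sqrt(C1 + y^2)
 u(y) = sqrt(C1 + y^2)


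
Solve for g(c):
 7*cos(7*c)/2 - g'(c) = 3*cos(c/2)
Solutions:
 g(c) = C1 - 6*sin(c/2) + sin(7*c)/2


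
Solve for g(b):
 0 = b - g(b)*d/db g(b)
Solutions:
 g(b) = -sqrt(C1 + b^2)
 g(b) = sqrt(C1 + b^2)


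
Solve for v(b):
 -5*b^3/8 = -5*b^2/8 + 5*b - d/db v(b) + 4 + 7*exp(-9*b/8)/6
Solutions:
 v(b) = C1 + 5*b^4/32 - 5*b^3/24 + 5*b^2/2 + 4*b - 28*exp(-9*b/8)/27


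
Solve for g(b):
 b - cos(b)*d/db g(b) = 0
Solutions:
 g(b) = C1 + Integral(b/cos(b), b)


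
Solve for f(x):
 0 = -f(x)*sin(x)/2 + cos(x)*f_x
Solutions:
 f(x) = C1/sqrt(cos(x))


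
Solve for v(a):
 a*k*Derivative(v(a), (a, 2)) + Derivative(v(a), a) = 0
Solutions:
 v(a) = C1 + a^(((re(k) - 1)*re(k) + im(k)^2)/(re(k)^2 + im(k)^2))*(C2*sin(log(a)*Abs(im(k))/(re(k)^2 + im(k)^2)) + C3*cos(log(a)*im(k)/(re(k)^2 + im(k)^2)))


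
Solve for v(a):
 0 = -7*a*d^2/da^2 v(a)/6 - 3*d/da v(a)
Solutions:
 v(a) = C1 + C2/a^(11/7)


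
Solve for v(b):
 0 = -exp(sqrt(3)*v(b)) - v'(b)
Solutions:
 v(b) = sqrt(3)*(2*log(1/(C1 + b)) - log(3))/6


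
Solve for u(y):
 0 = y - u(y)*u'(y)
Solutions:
 u(y) = -sqrt(C1 + y^2)
 u(y) = sqrt(C1 + y^2)


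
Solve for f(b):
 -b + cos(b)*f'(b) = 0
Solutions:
 f(b) = C1 + Integral(b/cos(b), b)


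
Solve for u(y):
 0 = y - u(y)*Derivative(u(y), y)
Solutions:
 u(y) = -sqrt(C1 + y^2)
 u(y) = sqrt(C1 + y^2)


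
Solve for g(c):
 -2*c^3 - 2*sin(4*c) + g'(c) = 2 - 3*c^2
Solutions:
 g(c) = C1 + c^4/2 - c^3 + 2*c - cos(4*c)/2


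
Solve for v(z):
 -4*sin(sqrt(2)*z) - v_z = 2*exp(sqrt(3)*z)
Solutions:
 v(z) = C1 - 2*sqrt(3)*exp(sqrt(3)*z)/3 + 2*sqrt(2)*cos(sqrt(2)*z)


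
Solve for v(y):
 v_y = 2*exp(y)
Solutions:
 v(y) = C1 + 2*exp(y)


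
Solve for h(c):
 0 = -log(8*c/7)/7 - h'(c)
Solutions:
 h(c) = C1 - c*log(c)/7 - 3*c*log(2)/7 + c/7 + c*log(7)/7


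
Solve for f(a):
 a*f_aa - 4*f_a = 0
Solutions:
 f(a) = C1 + C2*a^5


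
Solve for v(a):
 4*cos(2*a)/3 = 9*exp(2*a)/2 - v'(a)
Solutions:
 v(a) = C1 + 9*exp(2*a)/4 - 2*sin(2*a)/3


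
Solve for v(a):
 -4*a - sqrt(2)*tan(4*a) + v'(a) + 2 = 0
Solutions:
 v(a) = C1 + 2*a^2 - 2*a - sqrt(2)*log(cos(4*a))/4


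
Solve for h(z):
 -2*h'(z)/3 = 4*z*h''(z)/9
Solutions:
 h(z) = C1 + C2/sqrt(z)


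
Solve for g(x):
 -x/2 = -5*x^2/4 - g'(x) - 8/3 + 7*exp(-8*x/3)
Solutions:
 g(x) = C1 - 5*x^3/12 + x^2/4 - 8*x/3 - 21*exp(-8*x/3)/8


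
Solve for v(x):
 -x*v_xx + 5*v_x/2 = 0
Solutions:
 v(x) = C1 + C2*x^(7/2)


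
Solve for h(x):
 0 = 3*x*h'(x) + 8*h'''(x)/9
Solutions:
 h(x) = C1 + Integral(C2*airyai(-3*x/2) + C3*airybi(-3*x/2), x)


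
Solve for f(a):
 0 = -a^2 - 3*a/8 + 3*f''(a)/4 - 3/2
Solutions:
 f(a) = C1 + C2*a + a^4/9 + a^3/12 + a^2


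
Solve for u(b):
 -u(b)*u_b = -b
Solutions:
 u(b) = -sqrt(C1 + b^2)
 u(b) = sqrt(C1 + b^2)


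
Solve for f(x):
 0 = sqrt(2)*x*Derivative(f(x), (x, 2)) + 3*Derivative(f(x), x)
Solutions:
 f(x) = C1 + C2*x^(1 - 3*sqrt(2)/2)


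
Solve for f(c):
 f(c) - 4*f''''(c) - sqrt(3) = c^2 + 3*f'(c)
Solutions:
 f(c) = C1*exp(c*(-8/(1 + 3*sqrt(57))^(1/3) + (1 + 3*sqrt(57))^(1/3) + 4)/12)*sin(sqrt(3)*c*(8/(1 + 3*sqrt(57))^(1/3) + (1 + 3*sqrt(57))^(1/3))/12) + C2*exp(c*(-8/(1 + 3*sqrt(57))^(1/3) + (1 + 3*sqrt(57))^(1/3) + 4)/12)*cos(sqrt(3)*c*(8/(1 + 3*sqrt(57))^(1/3) + (1 + 3*sqrt(57))^(1/3))/12) + C3*exp(-c) + C4*exp(c*(-(1 + 3*sqrt(57))^(1/3) + 2 + 8/(1 + 3*sqrt(57))^(1/3))/6) + c^2 + 6*c + sqrt(3) + 18


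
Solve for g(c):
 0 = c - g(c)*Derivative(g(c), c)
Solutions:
 g(c) = -sqrt(C1 + c^2)
 g(c) = sqrt(C1 + c^2)


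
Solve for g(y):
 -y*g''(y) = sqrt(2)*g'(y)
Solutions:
 g(y) = C1 + C2*y^(1 - sqrt(2))


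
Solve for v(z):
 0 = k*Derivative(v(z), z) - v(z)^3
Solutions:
 v(z) = -sqrt(2)*sqrt(-k/(C1*k + z))/2
 v(z) = sqrt(2)*sqrt(-k/(C1*k + z))/2


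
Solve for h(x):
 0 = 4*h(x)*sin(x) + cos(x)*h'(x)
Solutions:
 h(x) = C1*cos(x)^4


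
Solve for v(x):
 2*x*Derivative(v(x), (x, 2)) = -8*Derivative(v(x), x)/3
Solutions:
 v(x) = C1 + C2/x^(1/3)


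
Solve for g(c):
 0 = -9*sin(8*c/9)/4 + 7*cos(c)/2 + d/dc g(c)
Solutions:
 g(c) = C1 - 7*sin(c)/2 - 81*cos(8*c/9)/32


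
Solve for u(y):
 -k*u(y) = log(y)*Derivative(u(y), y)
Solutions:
 u(y) = C1*exp(-k*li(y))


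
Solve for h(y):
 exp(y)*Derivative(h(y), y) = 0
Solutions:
 h(y) = C1


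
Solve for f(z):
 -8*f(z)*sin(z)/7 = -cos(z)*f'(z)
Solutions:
 f(z) = C1/cos(z)^(8/7)


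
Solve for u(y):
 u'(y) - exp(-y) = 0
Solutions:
 u(y) = C1 - exp(-y)


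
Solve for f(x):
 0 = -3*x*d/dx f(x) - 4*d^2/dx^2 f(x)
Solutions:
 f(x) = C1 + C2*erf(sqrt(6)*x/4)


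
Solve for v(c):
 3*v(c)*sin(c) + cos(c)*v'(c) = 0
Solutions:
 v(c) = C1*cos(c)^3


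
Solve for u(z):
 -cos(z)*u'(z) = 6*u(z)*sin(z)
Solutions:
 u(z) = C1*cos(z)^6


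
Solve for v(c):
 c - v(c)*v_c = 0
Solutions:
 v(c) = -sqrt(C1 + c^2)
 v(c) = sqrt(C1 + c^2)


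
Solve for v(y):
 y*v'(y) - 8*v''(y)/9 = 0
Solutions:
 v(y) = C1 + C2*erfi(3*y/4)


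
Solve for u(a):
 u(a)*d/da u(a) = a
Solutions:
 u(a) = -sqrt(C1 + a^2)
 u(a) = sqrt(C1 + a^2)


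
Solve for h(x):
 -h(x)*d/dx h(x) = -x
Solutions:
 h(x) = -sqrt(C1 + x^2)
 h(x) = sqrt(C1 + x^2)


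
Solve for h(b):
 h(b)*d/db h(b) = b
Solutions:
 h(b) = -sqrt(C1 + b^2)
 h(b) = sqrt(C1 + b^2)


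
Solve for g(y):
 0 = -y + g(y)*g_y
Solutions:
 g(y) = -sqrt(C1 + y^2)
 g(y) = sqrt(C1 + y^2)


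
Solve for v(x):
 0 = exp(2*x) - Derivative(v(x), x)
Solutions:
 v(x) = C1 + exp(2*x)/2


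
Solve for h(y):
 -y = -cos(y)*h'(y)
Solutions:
 h(y) = C1 + Integral(y/cos(y), y)


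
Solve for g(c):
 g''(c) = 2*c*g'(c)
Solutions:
 g(c) = C1 + C2*erfi(c)


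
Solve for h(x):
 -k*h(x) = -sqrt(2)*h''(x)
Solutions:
 h(x) = C1*exp(-2^(3/4)*sqrt(k)*x/2) + C2*exp(2^(3/4)*sqrt(k)*x/2)


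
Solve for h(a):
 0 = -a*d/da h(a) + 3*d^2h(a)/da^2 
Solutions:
 h(a) = C1 + C2*erfi(sqrt(6)*a/6)


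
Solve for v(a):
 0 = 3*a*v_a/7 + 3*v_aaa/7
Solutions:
 v(a) = C1 + Integral(C2*airyai(-a) + C3*airybi(-a), a)


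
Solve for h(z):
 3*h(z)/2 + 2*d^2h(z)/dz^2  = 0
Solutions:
 h(z) = C1*sin(sqrt(3)*z/2) + C2*cos(sqrt(3)*z/2)


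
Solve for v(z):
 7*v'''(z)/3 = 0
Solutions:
 v(z) = C1 + C2*z + C3*z^2


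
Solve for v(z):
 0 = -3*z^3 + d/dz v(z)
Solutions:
 v(z) = C1 + 3*z^4/4


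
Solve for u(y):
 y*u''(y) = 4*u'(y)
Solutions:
 u(y) = C1 + C2*y^5


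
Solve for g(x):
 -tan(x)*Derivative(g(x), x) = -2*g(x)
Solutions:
 g(x) = C1*sin(x)^2


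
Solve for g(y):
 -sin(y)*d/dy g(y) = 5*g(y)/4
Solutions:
 g(y) = C1*(cos(y) + 1)^(5/8)/(cos(y) - 1)^(5/8)


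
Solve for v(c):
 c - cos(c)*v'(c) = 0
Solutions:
 v(c) = C1 + Integral(c/cos(c), c)


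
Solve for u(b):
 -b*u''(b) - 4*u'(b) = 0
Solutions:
 u(b) = C1 + C2/b^3


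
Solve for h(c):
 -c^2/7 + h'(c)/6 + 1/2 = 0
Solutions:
 h(c) = C1 + 2*c^3/7 - 3*c


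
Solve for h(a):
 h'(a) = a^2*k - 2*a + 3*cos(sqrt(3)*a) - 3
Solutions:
 h(a) = C1 + a^3*k/3 - a^2 - 3*a + sqrt(3)*sin(sqrt(3)*a)
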